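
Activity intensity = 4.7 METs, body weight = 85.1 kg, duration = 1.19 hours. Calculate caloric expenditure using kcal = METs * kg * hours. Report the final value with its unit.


kcal = 4.7 * 85.1 * 1.19
= 399.97 * 1.19
= 475.96 kcal

475.96 kcal


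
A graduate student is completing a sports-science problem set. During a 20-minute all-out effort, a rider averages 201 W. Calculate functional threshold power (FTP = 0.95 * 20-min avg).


FTP = 0.95 * 201
= 190.95 W

190.95 W


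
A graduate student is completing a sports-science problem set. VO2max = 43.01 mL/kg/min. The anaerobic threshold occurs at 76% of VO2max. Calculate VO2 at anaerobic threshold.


AT fraction = 76 / 100 = 0.76
AT VO2 = 43.01 * 0.76
= 32.69 mL/kg/min

32.69 mL/kg/min


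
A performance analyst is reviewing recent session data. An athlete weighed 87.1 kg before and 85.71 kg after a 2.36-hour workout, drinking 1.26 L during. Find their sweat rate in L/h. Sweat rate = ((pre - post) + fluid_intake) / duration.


Body mass change = 1.39 kg
Total sweat loss = 1.39 + 1.26 = 2.65 L
Rate = 2.65 / 2.36 = 1.123 L/h

1.123 L/h


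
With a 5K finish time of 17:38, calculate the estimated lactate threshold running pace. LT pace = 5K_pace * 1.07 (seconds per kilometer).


Race duration = 1058 s for 5 km
Average pace = 1058 / 5 = 211.6 s/km
LT pace = 211.6 * 1.07
= 226.41 s/km

226.41 s/km


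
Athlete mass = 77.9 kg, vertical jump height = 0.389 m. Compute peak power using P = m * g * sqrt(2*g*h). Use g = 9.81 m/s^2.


sqrt(2 * 9.81 * 0.389) = sqrt(7.63218) = 2.76264 m/s
P = 77.9 * 9.81 * 2.76264
= 2111.21 W

2111.21 W


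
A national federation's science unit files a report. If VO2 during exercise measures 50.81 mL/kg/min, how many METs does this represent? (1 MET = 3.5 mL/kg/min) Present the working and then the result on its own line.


METs = VO2 / 3.5 = 50.81 / 3.5 = 14.52

14.52 METs


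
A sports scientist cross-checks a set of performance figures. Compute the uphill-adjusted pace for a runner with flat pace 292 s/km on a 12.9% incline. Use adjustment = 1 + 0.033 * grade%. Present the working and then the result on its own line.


Adjustment factor = 1 + 0.033 * 12.9 = 1.4257
Grade-adjusted pace = 292 * 1.4257 = 416.3 s/km

416.3 s/km


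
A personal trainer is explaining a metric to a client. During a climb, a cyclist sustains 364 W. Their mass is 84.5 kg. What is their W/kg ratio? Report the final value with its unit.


Power-to-weight = 364 W / 84.5 kg
= 4.308 W/kg

4.308 W/kg


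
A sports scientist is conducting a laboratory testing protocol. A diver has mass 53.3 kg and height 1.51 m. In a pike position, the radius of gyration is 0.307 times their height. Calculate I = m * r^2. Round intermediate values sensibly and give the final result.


r = 0.307 * 1.51 = 0.46357 m
I = m * r^2 = 53.3 * 0.214897 = 11.454 kg*m^2

11.454 kg*m^2


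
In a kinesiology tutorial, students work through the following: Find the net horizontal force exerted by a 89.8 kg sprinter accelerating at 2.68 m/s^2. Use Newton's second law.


Newton's second law: F = m * a
F = 89.8 * 2.68 = 240.66 N

240.66 N


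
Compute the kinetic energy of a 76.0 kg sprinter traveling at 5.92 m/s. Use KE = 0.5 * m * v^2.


Velocity squared = 35.0464
KE = 0.5 * 76.0 * 35.0464 = 1331.76 J

1331.76 J


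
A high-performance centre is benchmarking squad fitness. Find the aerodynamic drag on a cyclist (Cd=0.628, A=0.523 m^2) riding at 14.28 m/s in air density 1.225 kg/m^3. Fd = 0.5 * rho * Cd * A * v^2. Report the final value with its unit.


Fd = 0.5 * 1.225 * 0.628 * 0.523 * 14.28^2
= 0.5 * 1.225 * 0.628 * 0.523 * 203.9184
= 41.023 N

41.023 N


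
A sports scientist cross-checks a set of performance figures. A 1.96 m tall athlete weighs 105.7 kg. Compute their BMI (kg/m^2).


height^2 = 3.8416 m^2
BMI = 105.7 / 3.8416 = 27.51 kg/m^2

27.51 kg/m^2


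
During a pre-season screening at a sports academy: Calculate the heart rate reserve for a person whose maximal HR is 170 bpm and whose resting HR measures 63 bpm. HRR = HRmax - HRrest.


HRmax = 170 bpm
HRrest = 63 bpm
HRR = 170 - 63 = 107 bpm

107 bpm


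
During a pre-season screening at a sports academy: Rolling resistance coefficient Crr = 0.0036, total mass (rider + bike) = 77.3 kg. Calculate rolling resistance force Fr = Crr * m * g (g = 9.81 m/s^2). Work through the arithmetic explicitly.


Fr = Crr * m * g
= 0.0036 * 77.3 * 9.81
= 2.73 N

2.73 N


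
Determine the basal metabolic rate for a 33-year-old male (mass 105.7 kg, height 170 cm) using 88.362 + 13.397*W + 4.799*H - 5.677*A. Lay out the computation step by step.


BMR = 88.362 + 13.397*105.7 + 4.799*170 - 5.677*33
= 2132.91 kcal/day

2132.91 kcal/day


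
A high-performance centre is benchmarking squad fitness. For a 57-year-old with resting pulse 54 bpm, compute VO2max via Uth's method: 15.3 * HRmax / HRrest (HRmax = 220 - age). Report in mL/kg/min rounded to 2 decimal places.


Step 1: HRmax = 220 - 57 = 163 bpm
Step 2: Ratio = 163 / 54 = 3.0185
Step 3: VO2max = 15.3 * 3.0185 = 46.18 mL/kg/min

46.18 mL/kg/min


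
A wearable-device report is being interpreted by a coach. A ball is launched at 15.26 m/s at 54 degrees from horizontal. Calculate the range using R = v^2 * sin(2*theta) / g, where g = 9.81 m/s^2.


sin(2 * 54) = sin(108) = 0.951057
v^2 = 15.26^2 = 232.8676
R = 232.8676 * 0.951057 / 9.81
= 22.576 m

22.576 m


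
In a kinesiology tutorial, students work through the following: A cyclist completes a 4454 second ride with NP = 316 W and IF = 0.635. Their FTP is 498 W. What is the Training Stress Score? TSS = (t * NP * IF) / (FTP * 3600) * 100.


t * NP * IF = 4454 * 316 * 0.635 = 893739.64
FTP * 3600 = 1792800
TSS = (893739.64 / 1792800) * 100 = 49.85

49.85 TSS


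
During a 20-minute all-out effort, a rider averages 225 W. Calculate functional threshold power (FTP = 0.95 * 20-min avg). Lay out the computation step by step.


FTP = 0.95 * 225
= 213.75 W

213.75 W


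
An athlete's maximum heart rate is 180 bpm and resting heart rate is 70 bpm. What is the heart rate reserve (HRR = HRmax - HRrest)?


HRR = HRmax - HRrest
= 180 - 70
= 110 bpm

110 bpm


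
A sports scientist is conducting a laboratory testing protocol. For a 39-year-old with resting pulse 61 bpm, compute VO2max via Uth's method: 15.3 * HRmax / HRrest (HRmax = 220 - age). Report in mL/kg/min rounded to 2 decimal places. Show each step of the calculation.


Step 1: HRmax = 220 - 39 = 181 bpm
Step 2: Ratio = 181 / 61 = 2.9672
Step 3: VO2max = 15.3 * 2.9672 = 45.4 mL/kg/min

45.4 mL/kg/min


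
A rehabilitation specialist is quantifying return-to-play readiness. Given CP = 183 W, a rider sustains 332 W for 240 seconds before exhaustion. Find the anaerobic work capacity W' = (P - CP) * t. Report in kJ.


Excess power = 332 - 183 = 149 W
Work above CP = 149 * 240 = 35760 J
W' = 35.76 kJ

35.76 kJ


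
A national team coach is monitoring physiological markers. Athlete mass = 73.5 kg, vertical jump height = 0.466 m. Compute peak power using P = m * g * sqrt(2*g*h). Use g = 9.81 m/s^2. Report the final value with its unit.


sqrt(2 * 9.81 * 0.466) = sqrt(9.14292) = 3.023726 m/s
P = 73.5 * 9.81 * 3.023726
= 2180.21 W

2180.21 W


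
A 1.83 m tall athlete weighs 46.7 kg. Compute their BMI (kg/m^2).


height^2 = 3.3489 m^2
BMI = 46.7 / 3.3489 = 13.94 kg/m^2

13.94 kg/m^2


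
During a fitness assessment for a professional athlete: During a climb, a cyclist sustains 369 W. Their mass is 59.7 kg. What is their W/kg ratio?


Power-to-weight = 369 W / 59.7 kg
= 6.181 W/kg

6.181 W/kg


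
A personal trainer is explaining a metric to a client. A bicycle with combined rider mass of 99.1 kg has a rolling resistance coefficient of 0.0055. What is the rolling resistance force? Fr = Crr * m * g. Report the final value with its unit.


Fr = 0.0055 * 99.1 * 9.81
= 0.54505 * 9.81
= 5.347 N

5.347 N


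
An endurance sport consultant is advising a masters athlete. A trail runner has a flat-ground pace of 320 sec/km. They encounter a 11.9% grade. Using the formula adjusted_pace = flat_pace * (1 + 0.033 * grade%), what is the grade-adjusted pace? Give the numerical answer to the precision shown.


Grade factor = 1 + 0.033 * 11.9 = 1.3927
Adjusted = 320 * 1.3927 = 445.66 sec/km

445.66 s/km


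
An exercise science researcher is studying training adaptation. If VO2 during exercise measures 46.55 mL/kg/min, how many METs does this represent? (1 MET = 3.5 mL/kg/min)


METs = VO2 / 3.5 = 46.55 / 3.5 = 13.3

13.3 METs


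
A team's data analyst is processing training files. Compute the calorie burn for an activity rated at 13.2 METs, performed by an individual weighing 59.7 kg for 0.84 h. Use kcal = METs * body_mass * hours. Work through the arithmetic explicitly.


Product of METs and mass = 13.2 * 59.7 = 788.04
Total kcal = 788.04 * 0.84 = 661.95 kcal

661.95 kcal


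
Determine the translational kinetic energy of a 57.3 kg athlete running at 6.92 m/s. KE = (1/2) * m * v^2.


KE = 0.5 * m * v^2
= 0.5 * 57.3 * 6.92^2
= 0.5 * 57.3 * 47.8864
= 1371.95 J

1371.95 J


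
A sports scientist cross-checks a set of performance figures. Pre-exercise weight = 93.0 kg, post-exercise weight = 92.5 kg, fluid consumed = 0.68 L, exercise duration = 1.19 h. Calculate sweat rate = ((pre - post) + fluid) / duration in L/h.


Weight loss = 93.0 - 92.5 = 0.5 kg (approx L)
Total sweat = 0.5 + 0.68 = 1.18 L
Sweat rate = 1.18 / 1.19 = 0.992 L/h

0.992 L/h


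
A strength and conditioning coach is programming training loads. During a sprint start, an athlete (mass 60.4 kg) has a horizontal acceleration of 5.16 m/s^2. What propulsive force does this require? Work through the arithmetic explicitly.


Propulsive force = mass * acceleration
= 60.4 kg * 5.16 m/s^2
= 311.66 N

311.66 N


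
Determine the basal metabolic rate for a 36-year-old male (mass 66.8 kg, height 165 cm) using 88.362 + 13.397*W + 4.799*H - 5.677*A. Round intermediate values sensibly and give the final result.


BMR = 88.362 + 13.397*66.8 + 4.799*165 - 5.677*36
= 1570.74 kcal/day

1570.74 kcal/day


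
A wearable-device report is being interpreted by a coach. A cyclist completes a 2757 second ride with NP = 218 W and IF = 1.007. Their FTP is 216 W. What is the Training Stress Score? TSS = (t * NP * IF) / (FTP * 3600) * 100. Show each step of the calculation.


t * NP * IF = 2757 * 218 * 1.007 = 605233.182
FTP * 3600 = 777600
TSS = (605233.182 / 777600) * 100 = 77.83

77.83 TSS


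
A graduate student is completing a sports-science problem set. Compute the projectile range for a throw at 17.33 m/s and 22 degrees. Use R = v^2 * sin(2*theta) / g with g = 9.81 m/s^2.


Two times the angle = 44 degrees
sin(44) = 0.694658
R = 300.3289 * 0.694658 / 9.81 = 21.267 m

21.267 m


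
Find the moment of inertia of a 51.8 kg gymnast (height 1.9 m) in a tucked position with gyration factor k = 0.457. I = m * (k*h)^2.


Radius of gyration = 0.457 * 1.9 = 0.8683 m
I = 51.8 * 0.8683^2
= 51.8 * 0.753945
= 39.054 kg*m^2

39.054 kg*m^2


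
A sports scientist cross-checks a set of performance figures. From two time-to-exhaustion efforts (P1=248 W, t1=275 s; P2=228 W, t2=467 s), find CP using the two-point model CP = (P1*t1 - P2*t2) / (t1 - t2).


Work in trial 1 = 68200 J
Work in trial 2 = 106476 J
Delta work = -38276 J
Delta time = -192 s
CP = -38276 / -192 = 199.35 W

199.35 W


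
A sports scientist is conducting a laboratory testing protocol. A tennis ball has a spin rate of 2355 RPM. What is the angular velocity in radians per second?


Convert RPM to rad/s: multiply by 2*pi and divide by 60
omega = 2355 * 2 * pi / 60
= 246.615 rad/s

246.615 rad/s


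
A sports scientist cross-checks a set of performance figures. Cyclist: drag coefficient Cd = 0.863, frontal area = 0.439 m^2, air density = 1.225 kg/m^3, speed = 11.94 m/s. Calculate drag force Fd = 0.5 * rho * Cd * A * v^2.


v^2 = 11.94^2 = 142.5636
Fd = 0.5 * 1.225 * 0.863 * 0.439 * 142.5636
= 33.082 N

33.082 N


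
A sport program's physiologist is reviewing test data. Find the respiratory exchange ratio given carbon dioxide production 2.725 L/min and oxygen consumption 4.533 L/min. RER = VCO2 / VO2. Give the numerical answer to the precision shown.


VCO2 = 2.725 L/min
VO2 = 4.533 L/min
RER = 2.725 / 4.533 = 0.6011

0.6011


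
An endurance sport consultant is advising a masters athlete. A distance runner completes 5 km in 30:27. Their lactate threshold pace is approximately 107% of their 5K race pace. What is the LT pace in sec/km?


Convert to seconds: 30 min 27 s = 1827 s
Pace per km = 1827 / 5 = 365.4 s/km
LT pace = 365.4 * 1.07 = 390.98 s/km

390.98 s/km


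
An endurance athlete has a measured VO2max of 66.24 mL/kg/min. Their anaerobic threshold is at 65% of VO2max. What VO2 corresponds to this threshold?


Anaerobic threshold VO2 = VO2max * 65%
= 66.24 * 0.65
= 43.06 mL/kg/min

43.06 mL/kg/min


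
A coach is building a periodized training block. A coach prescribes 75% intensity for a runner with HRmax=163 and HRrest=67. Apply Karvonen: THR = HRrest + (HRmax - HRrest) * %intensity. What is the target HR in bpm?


Heart rate reserve = 163 - 67 = 96
Intensity fraction = 75 / 100 = 0.75
THR = 67 + 96 * 0.75 = 139.0 bpm

139.0 bpm


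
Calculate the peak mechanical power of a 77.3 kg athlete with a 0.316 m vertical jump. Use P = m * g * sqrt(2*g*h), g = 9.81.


First, sqrt(2gh) = sqrt(2 * 9.81 * 0.316)
= sqrt(6.19992) = 2.489964 m/s
Power = 77.3 * 9.81 * 2.489964 = 1888.17 W

1888.17 W


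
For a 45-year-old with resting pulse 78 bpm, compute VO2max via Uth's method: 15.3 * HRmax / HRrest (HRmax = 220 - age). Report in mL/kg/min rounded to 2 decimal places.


Step 1: HRmax = 220 - 45 = 175 bpm
Step 2: Ratio = 175 / 78 = 2.2436
Step 3: VO2max = 15.3 * 2.2436 = 34.33 mL/kg/min

34.33 mL/kg/min


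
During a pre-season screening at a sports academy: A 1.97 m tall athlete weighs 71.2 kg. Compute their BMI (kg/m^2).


height^2 = 3.8809 m^2
BMI = 71.2 / 3.8809 = 18.35 kg/m^2

18.35 kg/m^2


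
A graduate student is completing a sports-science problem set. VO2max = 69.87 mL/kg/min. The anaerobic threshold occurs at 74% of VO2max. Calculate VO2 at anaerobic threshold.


AT fraction = 74 / 100 = 0.74
AT VO2 = 69.87 * 0.74
= 51.7 mL/kg/min

51.7 mL/kg/min


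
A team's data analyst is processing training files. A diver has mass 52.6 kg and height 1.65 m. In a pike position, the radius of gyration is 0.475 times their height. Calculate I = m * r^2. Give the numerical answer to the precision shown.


r = 0.475 * 1.65 = 0.78375 m
I = m * r^2 = 52.6 * 0.614264 = 32.31 kg*m^2

32.31 kg*m^2


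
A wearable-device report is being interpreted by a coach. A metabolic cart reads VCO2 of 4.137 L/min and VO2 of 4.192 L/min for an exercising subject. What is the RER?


RER = VCO2 / VO2 = 4.137 / 4.192 = 0.9869

0.9869


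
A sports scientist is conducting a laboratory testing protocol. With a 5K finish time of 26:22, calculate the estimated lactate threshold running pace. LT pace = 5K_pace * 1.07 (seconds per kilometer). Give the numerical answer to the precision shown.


Race duration = 1582 s for 5 km
Average pace = 1582 / 5 = 316.4 s/km
LT pace = 316.4 * 1.07
= 338.55 s/km

338.55 s/km


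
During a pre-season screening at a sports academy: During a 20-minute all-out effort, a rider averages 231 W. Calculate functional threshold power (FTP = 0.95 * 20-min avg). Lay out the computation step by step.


FTP = 0.95 * 231
= 219.45 W

219.45 W


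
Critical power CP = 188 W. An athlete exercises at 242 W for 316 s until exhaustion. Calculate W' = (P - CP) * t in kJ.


P - CP = 242 - 188 = 54 W
W' = 54 * 316 = 17064 J
= 17064 / 1000 = 17.064 kJ

17.064 kJ


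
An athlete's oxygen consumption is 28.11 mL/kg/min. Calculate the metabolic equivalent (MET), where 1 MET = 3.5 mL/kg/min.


MET = VO2 / 3.5
= 28.11 / 3.5
= 8.03 METs

8.03 METs


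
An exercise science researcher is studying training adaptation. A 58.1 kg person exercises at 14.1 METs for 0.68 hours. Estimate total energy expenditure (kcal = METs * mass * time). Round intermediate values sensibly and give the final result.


Energy = METs * mass(kg) * time(h)
= 14.1 * 58.1 * 0.68
= 557.06 kcal

557.06 kcal


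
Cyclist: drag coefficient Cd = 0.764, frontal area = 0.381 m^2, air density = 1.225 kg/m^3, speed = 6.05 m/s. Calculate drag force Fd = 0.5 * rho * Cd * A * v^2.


v^2 = 6.05^2 = 36.6025
Fd = 0.5 * 1.225 * 0.764 * 0.381 * 36.6025
= 6.526 N

6.526 N


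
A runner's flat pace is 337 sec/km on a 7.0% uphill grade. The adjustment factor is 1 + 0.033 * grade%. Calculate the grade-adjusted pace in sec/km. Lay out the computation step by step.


Factor = 1 + 0.033 * 7.0 = 1.231
Adjusted pace = 337 * 1.231
= 414.85 sec/km

414.85 s/km


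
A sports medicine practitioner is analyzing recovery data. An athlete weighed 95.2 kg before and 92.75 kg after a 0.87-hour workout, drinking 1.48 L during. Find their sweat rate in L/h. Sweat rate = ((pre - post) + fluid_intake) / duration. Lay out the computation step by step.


Body mass change = 2.45 kg
Total sweat loss = 2.45 + 1.48 = 3.93 L
Rate = 3.93 / 0.87 = 4.517 L/h

4.517 L/h


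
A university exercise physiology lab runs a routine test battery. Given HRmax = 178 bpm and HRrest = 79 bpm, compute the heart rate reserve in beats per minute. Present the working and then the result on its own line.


Heart rate reserve = maximum HR minus resting HR
HRR = 178 - 79 = 99 bpm

99 bpm


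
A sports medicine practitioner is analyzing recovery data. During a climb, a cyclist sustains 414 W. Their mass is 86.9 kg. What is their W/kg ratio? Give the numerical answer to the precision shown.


Power-to-weight = 414 W / 86.9 kg
= 4.764 W/kg

4.764 W/kg


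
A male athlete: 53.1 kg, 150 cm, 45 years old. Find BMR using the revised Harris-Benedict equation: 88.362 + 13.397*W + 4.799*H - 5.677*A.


Intercept = 88.362
Weight contribution = 13.397 * 53.1 = 711.3807
Height contribution = 4.799 * 150 = 719.85
Age contribution = 5.677 * 45 = 255.465
BMR = 88.362 + 711.3807 + 719.85 - 255.465
= 1264.13 kcal/day

1264.13 kcal/day


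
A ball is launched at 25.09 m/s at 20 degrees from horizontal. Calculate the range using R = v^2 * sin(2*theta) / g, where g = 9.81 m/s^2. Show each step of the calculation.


sin(2 * 20) = sin(40) = 0.642788
v^2 = 25.09^2 = 629.5081
R = 629.5081 * 0.642788 / 9.81
= 41.248 m

41.248 m


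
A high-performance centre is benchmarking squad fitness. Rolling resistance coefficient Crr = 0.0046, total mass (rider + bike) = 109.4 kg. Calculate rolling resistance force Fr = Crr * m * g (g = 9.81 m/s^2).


Fr = Crr * m * g
= 0.0046 * 109.4 * 9.81
= 4.937 N

4.937 N


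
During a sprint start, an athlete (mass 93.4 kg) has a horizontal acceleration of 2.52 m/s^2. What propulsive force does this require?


Propulsive force = mass * acceleration
= 93.4 kg * 2.52 m/s^2
= 235.37 N

235.37 N


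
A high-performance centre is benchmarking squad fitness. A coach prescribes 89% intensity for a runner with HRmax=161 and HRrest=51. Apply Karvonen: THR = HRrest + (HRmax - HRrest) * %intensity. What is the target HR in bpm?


Heart rate reserve = 161 - 51 = 110
Intensity fraction = 89 / 100 = 0.89
THR = 51 + 110 * 0.89 = 148.9 bpm

148.9 bpm


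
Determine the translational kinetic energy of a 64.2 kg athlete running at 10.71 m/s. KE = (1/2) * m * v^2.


KE = 0.5 * m * v^2
= 0.5 * 64.2 * 10.71^2
= 0.5 * 64.2 * 114.7041
= 3682.0 J

3682.0 J


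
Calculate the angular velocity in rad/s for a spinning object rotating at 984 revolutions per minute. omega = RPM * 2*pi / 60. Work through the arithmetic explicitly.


omega = RPM * 2*pi / 60
= 984 * 6.28318531 / 60
= 103.044 rad/s

103.044 rad/s


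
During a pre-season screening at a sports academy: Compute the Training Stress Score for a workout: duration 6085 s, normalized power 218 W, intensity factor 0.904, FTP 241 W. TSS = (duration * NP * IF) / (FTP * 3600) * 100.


Product = 6085 * 218 * 0.904 = 1199183.12
Base = 241 * 3600 = 867600
TSS = 1199183.12 / 867600 * 100 = 138.22

138.22 TSS


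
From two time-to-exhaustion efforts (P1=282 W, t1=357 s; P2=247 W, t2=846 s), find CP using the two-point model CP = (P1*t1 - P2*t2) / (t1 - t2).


Work in trial 1 = 100674 J
Work in trial 2 = 208962 J
Delta work = -108288 J
Delta time = -489 s
CP = -108288 / -489 = 221.45 W

221.45 W


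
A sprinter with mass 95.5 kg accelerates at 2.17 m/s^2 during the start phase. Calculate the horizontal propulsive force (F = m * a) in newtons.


F = m * a
= 95.5 * 2.17
= 207.24 N

207.24 N


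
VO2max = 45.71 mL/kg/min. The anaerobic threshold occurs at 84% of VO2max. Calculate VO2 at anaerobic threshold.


AT fraction = 84 / 100 = 0.84
AT VO2 = 45.71 * 0.84
= 38.4 mL/kg/min

38.4 mL/kg/min


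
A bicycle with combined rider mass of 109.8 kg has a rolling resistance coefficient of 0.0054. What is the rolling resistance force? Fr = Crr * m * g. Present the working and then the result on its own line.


Fr = 0.0054 * 109.8 * 9.81
= 0.59292 * 9.81
= 5.817 N

5.817 N


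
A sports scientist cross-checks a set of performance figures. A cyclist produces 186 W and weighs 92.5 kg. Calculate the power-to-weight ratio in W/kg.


P/W = power / mass
= 186 / 92.5
= 2.011 W/kg

2.011 W/kg


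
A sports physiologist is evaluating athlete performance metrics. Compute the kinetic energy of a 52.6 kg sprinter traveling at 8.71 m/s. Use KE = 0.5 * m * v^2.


Velocity squared = 75.8641
KE = 0.5 * 52.6 * 75.8641 = 1995.23 J

1995.23 J


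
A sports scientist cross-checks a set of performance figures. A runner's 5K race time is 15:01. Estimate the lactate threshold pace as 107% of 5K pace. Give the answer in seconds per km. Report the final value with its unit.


Total race time = 15*60 + 1 = 901 seconds
5K pace = 901 / 5 = 180.2 sec/km
LT pace = 180.2 * 1.07 = 192.81 sec/km

192.81 s/km


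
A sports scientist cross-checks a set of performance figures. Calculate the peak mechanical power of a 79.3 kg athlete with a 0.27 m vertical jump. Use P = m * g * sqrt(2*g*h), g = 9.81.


First, sqrt(2gh) = sqrt(2 * 9.81 * 0.27)
= sqrt(5.2974) = 2.301608 m/s
Power = 79.3 * 9.81 * 2.301608 = 1790.5 W

1790.5 W


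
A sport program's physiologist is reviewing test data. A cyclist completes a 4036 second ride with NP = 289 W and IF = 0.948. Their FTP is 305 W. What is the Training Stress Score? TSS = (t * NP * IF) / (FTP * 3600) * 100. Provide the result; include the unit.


t * NP * IF = 4036 * 289 * 0.948 = 1105750.992
FTP * 3600 = 1098000
TSS = (1105750.992 / 1098000) * 100 = 100.71

100.71 TSS


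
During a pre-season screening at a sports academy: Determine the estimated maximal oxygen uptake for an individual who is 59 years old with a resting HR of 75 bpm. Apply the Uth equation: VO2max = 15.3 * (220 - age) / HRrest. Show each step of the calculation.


HRmax = 220 - 59 = 161
VO2max = 15.3 * (161 / 75)
= 15.3 * 2.1467
= 32.84 mL/kg/min

32.84 mL/kg/min


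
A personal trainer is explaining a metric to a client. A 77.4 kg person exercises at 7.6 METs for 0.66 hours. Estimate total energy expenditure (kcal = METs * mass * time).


Energy = METs * mass(kg) * time(h)
= 7.6 * 77.4 * 0.66
= 388.24 kcal

388.24 kcal


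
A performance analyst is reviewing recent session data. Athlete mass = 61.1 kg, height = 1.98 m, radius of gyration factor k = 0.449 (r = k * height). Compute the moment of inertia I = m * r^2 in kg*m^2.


r = k * height = 0.449 * 1.98 = 0.88902 m
r^2 = 0.88902^2 = 0.790357
I = 61.1 * 0.790357 = 48.291 kg*m^2

48.291 kg*m^2


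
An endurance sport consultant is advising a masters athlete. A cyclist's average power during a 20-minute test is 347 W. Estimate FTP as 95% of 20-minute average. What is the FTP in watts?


FTP = 20-min power * 0.95
= 347 * 0.95
= 329.65 W

329.65 W


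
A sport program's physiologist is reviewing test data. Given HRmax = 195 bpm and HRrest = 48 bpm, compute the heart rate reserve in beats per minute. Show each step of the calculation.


Heart rate reserve = maximum HR minus resting HR
HRR = 195 - 48 = 147 bpm

147 bpm


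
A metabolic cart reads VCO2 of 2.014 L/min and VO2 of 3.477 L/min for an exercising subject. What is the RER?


RER = VCO2 / VO2 = 2.014 / 3.477 = 0.5792

0.5792


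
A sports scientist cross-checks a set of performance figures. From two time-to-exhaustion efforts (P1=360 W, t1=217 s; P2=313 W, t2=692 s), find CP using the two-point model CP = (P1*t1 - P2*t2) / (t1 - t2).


Work in trial 1 = 78120 J
Work in trial 2 = 216596 J
Delta work = -138476 J
Delta time = -475 s
CP = -138476 / -475 = 291.53 W

291.53 W


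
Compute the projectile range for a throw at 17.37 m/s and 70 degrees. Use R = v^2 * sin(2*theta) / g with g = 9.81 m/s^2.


Two times the angle = 140 degrees
sin(140) = 0.642788
R = 301.7169 * 0.642788 / 9.81 = 19.77 m

19.77 m


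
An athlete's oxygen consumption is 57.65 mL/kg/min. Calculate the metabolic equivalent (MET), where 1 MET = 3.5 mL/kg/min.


MET = VO2 / 3.5
= 57.65 / 3.5
= 16.47 METs

16.47 METs


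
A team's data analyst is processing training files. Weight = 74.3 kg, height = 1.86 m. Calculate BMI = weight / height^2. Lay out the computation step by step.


height^2 = 1.86^2 = 3.4596
BMI = 74.3 / 3.4596 = 21.48 kg/m^2

21.48 kg/m^2


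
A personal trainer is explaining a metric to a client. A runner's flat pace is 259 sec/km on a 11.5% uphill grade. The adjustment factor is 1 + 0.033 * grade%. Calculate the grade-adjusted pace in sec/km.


Factor = 1 + 0.033 * 11.5 = 1.3795
Adjusted pace = 259 * 1.3795
= 357.29 sec/km

357.29 s/km


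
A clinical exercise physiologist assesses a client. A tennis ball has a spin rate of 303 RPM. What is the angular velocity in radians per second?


Convert RPM to rad/s: multiply by 2*pi and divide by 60
omega = 303 * 2 * pi / 60
= 31.73 rad/s

31.73 rad/s


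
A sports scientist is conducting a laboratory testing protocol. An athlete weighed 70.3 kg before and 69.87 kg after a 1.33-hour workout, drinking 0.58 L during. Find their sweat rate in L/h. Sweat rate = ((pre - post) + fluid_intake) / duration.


Body mass change = 0.43 kg
Total sweat loss = 0.43 + 0.58 = 1.01 L
Rate = 1.01 / 1.33 = 0.759 L/h

0.759 L/h


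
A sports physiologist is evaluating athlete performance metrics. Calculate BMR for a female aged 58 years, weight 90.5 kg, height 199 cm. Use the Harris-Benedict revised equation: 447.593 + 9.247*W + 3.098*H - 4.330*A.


Substituting values:
W term = 9.247 * 90.5 = 836.8535
H term = 3.098 * 199 = 616.502
A term = 4.330 * 58 = 251.14
BMR = 1649.81 kcal/day

1649.81 kcal/day


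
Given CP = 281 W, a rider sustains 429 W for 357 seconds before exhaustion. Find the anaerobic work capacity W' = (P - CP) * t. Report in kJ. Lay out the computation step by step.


Excess power = 429 - 281 = 148 W
Work above CP = 148 * 357 = 52836 J
W' = 52.836 kJ

52.836 kJ


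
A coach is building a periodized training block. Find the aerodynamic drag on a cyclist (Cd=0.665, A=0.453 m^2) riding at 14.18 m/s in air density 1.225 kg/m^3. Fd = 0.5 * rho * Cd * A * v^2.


Fd = 0.5 * 1.225 * 0.665 * 0.453 * 14.18^2
= 0.5 * 1.225 * 0.665 * 0.453 * 201.0724
= 37.1 N

37.1 N


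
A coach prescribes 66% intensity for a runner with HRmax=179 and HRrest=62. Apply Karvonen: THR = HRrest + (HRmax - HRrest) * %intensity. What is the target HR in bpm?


Heart rate reserve = 179 - 62 = 117
Intensity fraction = 66 / 100 = 0.66
THR = 62 + 117 * 0.66 = 139.22 bpm

139.22 bpm


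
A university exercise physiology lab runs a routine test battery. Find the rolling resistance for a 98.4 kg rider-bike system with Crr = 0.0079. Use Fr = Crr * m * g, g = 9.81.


m * g = 98.4 * 9.81 = 965.304 N
Fr = 0.0079 * 965.304 = 7.626 N

7.626 N


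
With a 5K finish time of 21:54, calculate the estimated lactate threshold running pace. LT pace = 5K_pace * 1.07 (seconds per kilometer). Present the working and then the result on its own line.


Race duration = 1314 s for 5 km
Average pace = 1314 / 5 = 262.8 s/km
LT pace = 262.8 * 1.07
= 281.2 s/km

281.2 s/km


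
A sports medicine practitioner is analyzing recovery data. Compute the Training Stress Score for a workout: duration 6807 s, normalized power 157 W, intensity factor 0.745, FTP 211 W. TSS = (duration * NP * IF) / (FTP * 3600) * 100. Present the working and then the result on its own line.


Product = 6807 * 157 * 0.745 = 796180.755
Base = 211 * 3600 = 759600
TSS = 796180.755 / 759600 * 100 = 104.82

104.82 TSS


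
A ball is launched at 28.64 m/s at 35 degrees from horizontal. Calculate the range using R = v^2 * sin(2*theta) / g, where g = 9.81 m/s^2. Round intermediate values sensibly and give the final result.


sin(2 * 35) = sin(70) = 0.939693
v^2 = 28.64^2 = 820.2496
R = 820.2496 * 0.939693 / 9.81
= 78.571 m

78.571 m


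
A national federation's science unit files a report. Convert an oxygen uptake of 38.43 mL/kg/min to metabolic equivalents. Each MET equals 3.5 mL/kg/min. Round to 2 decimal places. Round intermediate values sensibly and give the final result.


One MET = 3.5 mL/kg/min
Number of METs = 38.43 / 3.5
= 10.98 METs

10.98 METs


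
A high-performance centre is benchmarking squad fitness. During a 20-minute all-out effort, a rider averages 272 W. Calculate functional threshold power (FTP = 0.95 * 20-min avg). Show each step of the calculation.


FTP = 0.95 * 272
= 258.4 W

258.4 W


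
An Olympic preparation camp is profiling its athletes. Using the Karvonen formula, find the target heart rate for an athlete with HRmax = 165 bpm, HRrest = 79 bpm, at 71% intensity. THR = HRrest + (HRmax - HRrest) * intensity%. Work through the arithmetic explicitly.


HRR = 165 - 79 = 86
THR = 79 + 86 * 0.71
= 79 + 61.06
= 140.06 bpm

140.06 bpm


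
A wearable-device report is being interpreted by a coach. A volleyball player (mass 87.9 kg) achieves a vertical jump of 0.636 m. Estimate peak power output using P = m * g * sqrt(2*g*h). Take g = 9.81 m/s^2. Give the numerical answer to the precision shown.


2 * g * h = 2 * 9.81 * 0.636 = 12.47832
sqrt(12.47832) = 3.532467 m/s
P = 87.9 * 9.81 * 3.532467 = 3046.04 W

3046.04 W


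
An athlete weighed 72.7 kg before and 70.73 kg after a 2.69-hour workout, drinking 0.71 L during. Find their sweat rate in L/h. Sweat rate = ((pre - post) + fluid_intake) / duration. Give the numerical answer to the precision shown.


Body mass change = 1.97 kg
Total sweat loss = 1.97 + 0.71 = 2.68 L
Rate = 2.68 / 2.69 = 0.996 L/h

0.996 L/h


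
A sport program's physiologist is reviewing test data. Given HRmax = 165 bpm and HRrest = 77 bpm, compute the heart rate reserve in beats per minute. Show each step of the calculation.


Heart rate reserve = maximum HR minus resting HR
HRR = 165 - 77 = 88 bpm

88 bpm


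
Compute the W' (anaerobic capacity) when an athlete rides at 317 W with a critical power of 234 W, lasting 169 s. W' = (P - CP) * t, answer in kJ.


Above-CP power = 83 W
Duration = 169 s
W' = 83 * 169 = 14027 J
Convert: 14027 / 1000 = 14.027 kJ

14.027 kJ


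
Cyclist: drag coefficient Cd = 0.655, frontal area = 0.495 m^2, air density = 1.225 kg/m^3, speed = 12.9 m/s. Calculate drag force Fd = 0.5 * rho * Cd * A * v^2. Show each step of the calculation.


v^2 = 12.9^2 = 166.41
Fd = 0.5 * 1.225 * 0.655 * 0.495 * 166.41
= 33.047 N

33.047 N


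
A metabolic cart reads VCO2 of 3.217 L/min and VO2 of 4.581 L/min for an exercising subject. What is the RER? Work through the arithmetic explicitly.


RER = VCO2 / VO2 = 3.217 / 4.581 = 0.7022

0.7022


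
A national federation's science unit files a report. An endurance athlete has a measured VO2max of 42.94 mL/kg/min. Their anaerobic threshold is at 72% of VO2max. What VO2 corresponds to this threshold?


Anaerobic threshold VO2 = VO2max * 72%
= 42.94 * 0.72
= 30.92 mL/kg/min

30.92 mL/kg/min


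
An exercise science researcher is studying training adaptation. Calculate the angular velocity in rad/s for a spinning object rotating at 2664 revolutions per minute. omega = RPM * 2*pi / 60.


omega = RPM * 2*pi / 60
= 2664 * 6.28318531 / 60
= 278.973 rad/s

278.973 rad/s


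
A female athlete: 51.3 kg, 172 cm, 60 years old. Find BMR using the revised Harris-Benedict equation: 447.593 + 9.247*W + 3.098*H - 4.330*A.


Intercept = 447.593
Weight contribution = 9.247 * 51.3 = 474.3711
Height contribution = 3.098 * 172 = 532.856
Age contribution = 4.33 * 60 = 259.8
BMR = 447.593 + 474.3711 + 532.856 - 259.8
= 1195.02 kcal/day

1195.02 kcal/day


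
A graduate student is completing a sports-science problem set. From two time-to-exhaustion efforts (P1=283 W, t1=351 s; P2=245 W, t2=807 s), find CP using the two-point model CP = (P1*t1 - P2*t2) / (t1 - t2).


Work in trial 1 = 99333 J
Work in trial 2 = 197715 J
Delta work = -98382 J
Delta time = -456 s
CP = -98382 / -456 = 215.75 W

215.75 W


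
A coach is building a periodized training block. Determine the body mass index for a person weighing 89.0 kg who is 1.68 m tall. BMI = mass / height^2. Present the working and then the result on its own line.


BMI = mass / height^2
= 89.0 / 1.68^2
= 89.0 / 2.8224
= 31.53 kg/m^2

31.53 kg/m^2


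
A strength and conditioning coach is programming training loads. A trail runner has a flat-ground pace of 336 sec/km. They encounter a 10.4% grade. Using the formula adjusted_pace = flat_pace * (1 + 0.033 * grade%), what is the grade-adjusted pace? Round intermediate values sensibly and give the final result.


Grade factor = 1 + 0.033 * 10.4 = 1.3432
Adjusted = 336 * 1.3432 = 451.32 sec/km

451.32 s/km


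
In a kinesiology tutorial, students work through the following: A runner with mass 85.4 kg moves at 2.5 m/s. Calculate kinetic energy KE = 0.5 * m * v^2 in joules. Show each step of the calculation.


v^2 = 2.5^2 = 6.25
KE = 0.5 * 85.4 * 6.25
= 266.88 J

266.88 J


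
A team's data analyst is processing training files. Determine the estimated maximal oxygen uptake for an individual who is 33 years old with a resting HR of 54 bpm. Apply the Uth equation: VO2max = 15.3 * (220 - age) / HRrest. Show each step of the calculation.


HRmax = 220 - 33 = 187
VO2max = 15.3 * (187 / 54)
= 15.3 * 3.463
= 52.98 mL/kg/min

52.98 mL/kg/min


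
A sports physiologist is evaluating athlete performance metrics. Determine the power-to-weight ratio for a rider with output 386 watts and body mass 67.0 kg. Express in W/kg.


P/W = 386 / 67.0 = 5.761 W/kg

5.761 W/kg


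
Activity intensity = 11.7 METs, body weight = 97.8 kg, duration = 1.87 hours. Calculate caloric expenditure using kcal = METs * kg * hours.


kcal = 11.7 * 97.8 * 1.87
= 1144.26 * 1.87
= 2139.77 kcal

2139.77 kcal


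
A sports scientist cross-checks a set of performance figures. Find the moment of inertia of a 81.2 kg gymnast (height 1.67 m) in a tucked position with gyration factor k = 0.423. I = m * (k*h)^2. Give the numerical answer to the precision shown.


Radius of gyration = 0.423 * 1.67 = 0.70641 m
I = 81.2 * 0.70641^2
= 81.2 * 0.499015
= 40.52 kg*m^2

40.52 kg*m^2


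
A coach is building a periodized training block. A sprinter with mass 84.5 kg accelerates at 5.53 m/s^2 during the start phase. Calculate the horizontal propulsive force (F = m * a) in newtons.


F = m * a
= 84.5 * 5.53
= 467.29 N

467.29 N


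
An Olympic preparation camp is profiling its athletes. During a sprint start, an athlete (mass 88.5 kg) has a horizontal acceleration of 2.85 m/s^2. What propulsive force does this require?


Propulsive force = mass * acceleration
= 88.5 kg * 2.85 m/s^2
= 252.23 N

252.23 N


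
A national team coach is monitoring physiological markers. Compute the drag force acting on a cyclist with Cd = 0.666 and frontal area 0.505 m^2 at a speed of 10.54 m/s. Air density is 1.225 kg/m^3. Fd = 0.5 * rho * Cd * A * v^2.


Step 1: v^2 = 111.0916
Step 2: Fd = 0.5 * 1.225 * 0.666 * 0.505 * 111.0916
= 22.885 N

22.885 N


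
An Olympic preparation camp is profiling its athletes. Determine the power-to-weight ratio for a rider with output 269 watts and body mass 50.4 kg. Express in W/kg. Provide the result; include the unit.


P/W = 269 / 50.4 = 5.337 W/kg

5.337 W/kg


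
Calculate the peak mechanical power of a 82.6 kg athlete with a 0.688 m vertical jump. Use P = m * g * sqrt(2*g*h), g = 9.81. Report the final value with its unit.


First, sqrt(2gh) = sqrt(2 * 9.81 * 0.688)
= sqrt(13.49856) = 3.674039 m/s
Power = 82.6 * 9.81 * 3.674039 = 2977.1 W

2977.1 W


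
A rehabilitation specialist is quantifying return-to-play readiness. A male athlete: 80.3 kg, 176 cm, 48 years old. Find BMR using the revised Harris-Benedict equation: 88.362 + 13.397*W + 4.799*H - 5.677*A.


Intercept = 88.362
Weight contribution = 13.397 * 80.3 = 1075.7791
Height contribution = 4.799 * 176 = 844.624
Age contribution = 5.677 * 48 = 272.496
BMR = 88.362 + 1075.7791 + 844.624 - 272.496
= 1736.27 kcal/day

1736.27 kcal/day


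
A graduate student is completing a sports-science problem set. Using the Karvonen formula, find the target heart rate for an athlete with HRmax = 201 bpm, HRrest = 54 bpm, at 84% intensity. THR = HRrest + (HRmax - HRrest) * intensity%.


HRR = 201 - 54 = 147
THR = 54 + 147 * 0.84
= 54 + 123.48
= 177.48 bpm

177.48 bpm


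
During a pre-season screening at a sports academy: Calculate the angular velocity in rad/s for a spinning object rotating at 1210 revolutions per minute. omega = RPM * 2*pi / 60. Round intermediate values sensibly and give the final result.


omega = RPM * 2*pi / 60
= 1210 * 6.28318531 / 60
= 126.711 rad/s

126.711 rad/s


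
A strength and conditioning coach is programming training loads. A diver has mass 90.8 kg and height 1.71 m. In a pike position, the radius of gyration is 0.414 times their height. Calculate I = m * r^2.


r = 0.414 * 1.71 = 0.70794 m
I = m * r^2 = 90.8 * 0.501179 = 45.507 kg*m^2

45.507 kg*m^2


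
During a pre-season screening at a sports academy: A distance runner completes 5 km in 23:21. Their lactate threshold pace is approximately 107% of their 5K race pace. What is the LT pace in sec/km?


Convert to seconds: 23 min 21 s = 1401 s
Pace per km = 1401 / 5 = 280.2 s/km
LT pace = 280.2 * 1.07 = 299.81 s/km

299.81 s/km


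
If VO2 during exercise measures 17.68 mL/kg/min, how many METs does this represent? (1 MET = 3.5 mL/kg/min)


METs = VO2 / 3.5 = 17.68 / 3.5 = 5.05

5.05 METs


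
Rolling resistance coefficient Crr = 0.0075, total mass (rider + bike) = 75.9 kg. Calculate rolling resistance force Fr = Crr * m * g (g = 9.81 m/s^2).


Fr = Crr * m * g
= 0.0075 * 75.9 * 9.81
= 5.584 N

5.584 N


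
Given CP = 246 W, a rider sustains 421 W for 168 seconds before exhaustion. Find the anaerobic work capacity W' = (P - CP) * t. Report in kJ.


Excess power = 421 - 246 = 175 W
Work above CP = 175 * 168 = 29400 J
W' = 29.4 kJ

29.4 kJ


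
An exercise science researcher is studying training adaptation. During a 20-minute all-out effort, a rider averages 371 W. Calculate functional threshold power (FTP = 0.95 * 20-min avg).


FTP = 0.95 * 371
= 352.45 W

352.45 W


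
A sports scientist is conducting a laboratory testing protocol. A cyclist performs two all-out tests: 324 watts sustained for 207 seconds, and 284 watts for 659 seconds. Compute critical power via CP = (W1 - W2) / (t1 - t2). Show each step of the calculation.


W1 = P1 * t1 = 324 * 207 = 67068 J
W2 = P2 * t2 = 284 * 659 = 187156 J
CP = (67068 - 187156) / (207 - 659)
= 265.68 W

265.68 W


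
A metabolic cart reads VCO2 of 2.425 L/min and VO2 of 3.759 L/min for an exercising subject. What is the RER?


RER = VCO2 / VO2 = 2.425 / 3.759 = 0.6451

0.6451
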